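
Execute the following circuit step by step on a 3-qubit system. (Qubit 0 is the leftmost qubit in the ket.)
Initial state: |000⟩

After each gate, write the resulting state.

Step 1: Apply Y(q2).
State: i|001⟩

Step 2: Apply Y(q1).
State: -|011⟩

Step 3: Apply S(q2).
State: -i|011⟩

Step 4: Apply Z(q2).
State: i|011⟩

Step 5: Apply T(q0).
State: i|011⟩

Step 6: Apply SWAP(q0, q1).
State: i|101⟩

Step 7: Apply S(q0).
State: -|101⟩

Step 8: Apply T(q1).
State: -|101⟩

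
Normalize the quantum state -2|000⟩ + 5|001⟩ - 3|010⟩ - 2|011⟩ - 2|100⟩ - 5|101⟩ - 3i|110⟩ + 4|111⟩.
-0.2041|000⟩ + 0.5103|001⟩ - 0.3062|010⟩ - 0.2041|011⟩ - 0.2041|100⟩ - 0.5103|101⟩ - 0.3062i|110⟩ + 1/√6|111⟩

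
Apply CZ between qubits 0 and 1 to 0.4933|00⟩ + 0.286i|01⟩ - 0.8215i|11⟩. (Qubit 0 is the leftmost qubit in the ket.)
0.4933|00⟩ + 0.286i|01⟩ + 0.8215i|11⟩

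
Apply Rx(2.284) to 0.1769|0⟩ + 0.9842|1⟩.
(0.07355 - 0.8951i)|0⟩ + (0.4092 - 0.1609i)|1⟩

Rx(2.284) = [[cos(θ/2), −i·sin(θ/2)], [−i·sin(θ/2), cos(θ/2)]]; θ = 2.284, cos(θ/2) ≈ 0.415776, sin(θ/2) ≈ 0.909467.
With a = amp(|0⟩) = 0.1769 and b = amp(|1⟩) = 0.9842:
new amp(|0⟩) = (0.415776)·a + (-0.909467i)·b = (0.07355 - 0.8951i)
new amp(|1⟩) = (-0.909467i)·a + (0.415776)·b = (0.4092 - 0.1609i)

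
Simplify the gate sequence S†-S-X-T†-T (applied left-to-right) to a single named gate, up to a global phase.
X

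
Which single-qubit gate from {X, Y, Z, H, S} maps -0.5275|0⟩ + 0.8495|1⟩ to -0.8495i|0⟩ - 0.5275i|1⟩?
Y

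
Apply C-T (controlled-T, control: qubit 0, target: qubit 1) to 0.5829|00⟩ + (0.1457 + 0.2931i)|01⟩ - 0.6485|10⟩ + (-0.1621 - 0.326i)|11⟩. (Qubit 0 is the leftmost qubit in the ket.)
0.5829|00⟩ + (0.1457 + 0.2931i)|01⟩ - 0.6485|10⟩ + (0.1159 - 0.3451i)|11⟩

C-T leaves the control-|0⟩ kets |00⟩, |01⟩ unchanged and applies T to qubit 1 on the control-|1⟩ pair (|10⟩, |11⟩).
T = [[1, 0], [0, (1/√2 + (1/√2)i)]].
With a = amp(|10⟩) = -0.6485 and b = amp(|11⟩) = (-0.1621 - 0.326i):
new amp(|10⟩) = (1)·a = -0.6485
new amp(|11⟩) = (1/√2 + (1/√2)i)·b = (0.1159 - 0.3451i)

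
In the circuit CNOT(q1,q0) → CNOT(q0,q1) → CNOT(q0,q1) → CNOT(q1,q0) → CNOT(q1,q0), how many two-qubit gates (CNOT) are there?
5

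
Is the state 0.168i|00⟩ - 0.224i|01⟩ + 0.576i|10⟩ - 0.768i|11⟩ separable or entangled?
Separable

Writing the state as a|00⟩ + b|01⟩ + c|10⟩ + d|11⟩, it is a product state iff ad − bc = 0.
Here (a, b, c, d) = (0.168i, -0.224i, 0.576i, -0.768i): ad − bc = (0.168i)(-0.768i) − (-0.224i)(0.576i) = 0, so the state is separable.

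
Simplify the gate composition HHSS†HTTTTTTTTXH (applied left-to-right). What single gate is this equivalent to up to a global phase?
Z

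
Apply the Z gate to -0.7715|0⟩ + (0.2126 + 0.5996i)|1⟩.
-0.7715|0⟩ + (-0.2126 - 0.5996i)|1⟩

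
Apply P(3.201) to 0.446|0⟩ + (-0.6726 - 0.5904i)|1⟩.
0.446|0⟩ + (0.6364 + 0.6293i)|1⟩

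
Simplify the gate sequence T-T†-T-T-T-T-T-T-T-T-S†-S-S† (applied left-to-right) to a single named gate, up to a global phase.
S†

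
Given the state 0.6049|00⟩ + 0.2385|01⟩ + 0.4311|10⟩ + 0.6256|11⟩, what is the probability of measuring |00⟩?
0.3659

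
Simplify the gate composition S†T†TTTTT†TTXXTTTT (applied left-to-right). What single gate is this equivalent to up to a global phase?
S†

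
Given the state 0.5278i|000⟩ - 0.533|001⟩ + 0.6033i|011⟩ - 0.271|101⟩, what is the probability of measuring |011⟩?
0.364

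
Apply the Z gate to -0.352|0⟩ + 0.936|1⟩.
-0.352|0⟩ - 0.936|1⟩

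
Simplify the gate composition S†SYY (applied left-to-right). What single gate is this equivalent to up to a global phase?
I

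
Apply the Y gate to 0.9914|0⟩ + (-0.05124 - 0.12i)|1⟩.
(-0.12 + 0.05124i)|0⟩ + 0.9914i|1⟩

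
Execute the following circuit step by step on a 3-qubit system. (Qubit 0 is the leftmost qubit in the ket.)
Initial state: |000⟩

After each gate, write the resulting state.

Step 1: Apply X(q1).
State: |010⟩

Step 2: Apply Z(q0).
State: |010⟩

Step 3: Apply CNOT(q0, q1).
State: |010⟩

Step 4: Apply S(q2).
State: |010⟩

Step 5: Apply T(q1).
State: (1/√2 + (1/√2)i)|010⟩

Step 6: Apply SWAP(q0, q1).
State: (1/√2 + (1/√2)i)|100⟩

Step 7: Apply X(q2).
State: (1/√2 + (1/√2)i)|101⟩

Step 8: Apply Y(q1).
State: (-1/√2 + (1/√2)i)|111⟩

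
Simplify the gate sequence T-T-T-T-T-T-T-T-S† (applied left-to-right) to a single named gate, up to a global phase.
S†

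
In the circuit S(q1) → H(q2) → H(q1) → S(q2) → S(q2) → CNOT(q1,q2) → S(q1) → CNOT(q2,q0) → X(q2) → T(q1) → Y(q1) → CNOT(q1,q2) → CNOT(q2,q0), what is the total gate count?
13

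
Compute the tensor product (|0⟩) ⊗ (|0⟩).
|00⟩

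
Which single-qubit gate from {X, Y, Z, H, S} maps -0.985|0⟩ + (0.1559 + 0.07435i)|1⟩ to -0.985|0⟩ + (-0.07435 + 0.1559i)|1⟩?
S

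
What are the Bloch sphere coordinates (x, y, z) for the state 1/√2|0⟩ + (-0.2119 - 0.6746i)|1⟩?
(-0.2997, -0.954, 0.00001323)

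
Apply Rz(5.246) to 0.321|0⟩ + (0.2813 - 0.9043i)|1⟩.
(-0.2788 - 0.1591i)|0⟩ + (0.2039 + 0.9248i)|1⟩

Rz(5.246) = [[e^(−iθ/2), 0], [0, e^(iθ/2)]] with e^(±iθ/2) = cos(θ/2) ± i·sin(θ/2); θ = 5.246, cos(θ/2) ≈ -0.868518, sin(θ/2) ≈ 0.495658.
With a = amp(|0⟩) = 0.321 and b = amp(|1⟩) = (0.2813 - 0.9043i):
new amp(|0⟩) = (-0.868518 - 0.495658i)·a = (-0.2788 - 0.1591i)
new amp(|1⟩) = (-0.868518 + 0.495658i)·b = (0.2039 + 0.9248i)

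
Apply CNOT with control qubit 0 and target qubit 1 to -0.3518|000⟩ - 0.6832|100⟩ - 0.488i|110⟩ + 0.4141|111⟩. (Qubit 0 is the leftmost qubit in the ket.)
-0.3518|000⟩ - 0.488i|100⟩ + 0.4141|101⟩ - 0.6832|110⟩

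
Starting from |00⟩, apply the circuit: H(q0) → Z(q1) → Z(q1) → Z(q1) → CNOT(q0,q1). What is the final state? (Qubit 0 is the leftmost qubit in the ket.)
1/√2|00⟩ + 1/√2|11⟩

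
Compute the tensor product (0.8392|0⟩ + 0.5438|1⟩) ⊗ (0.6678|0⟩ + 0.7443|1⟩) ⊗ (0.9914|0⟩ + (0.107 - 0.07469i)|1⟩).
0.5556|000⟩ + (0.05996 - 0.04186i)|001⟩ + 0.6192|010⟩ + (0.06683 - 0.04665i)|011⟩ + 0.36|100⟩ + (0.03886 - 0.02712i)|101⟩ + 0.4013|110⟩ + (0.04331 - 0.03023i)|111⟩

amp(|b₁b₂…⟩) = product of the factor amplitudes for bits b₁, b₂, …; only kets whose every factor amplitude is nonzero survive.
|000⟩: (0.8392)(0.6678)(0.9914) = 0.5556
|001⟩: (0.8392)(0.6678)(0.107 - 0.07469i) = (0.05996 - 0.04186i)
|010⟩: (0.8392)(0.7443)(0.9914) = 0.6192
|011⟩: (0.8392)(0.7443)(0.107 - 0.07469i) = (0.06683 - 0.04665i)
|100⟩: (0.5438)(0.6678)(0.9914) = 0.36
|101⟩: (0.5438)(0.6678)(0.107 - 0.07469i) = (0.03886 - 0.02712i)
|110⟩: (0.5438)(0.7443)(0.9914) = 0.4013
|111⟩: (0.5438)(0.7443)(0.107 - 0.07469i) = (0.04331 - 0.03023i)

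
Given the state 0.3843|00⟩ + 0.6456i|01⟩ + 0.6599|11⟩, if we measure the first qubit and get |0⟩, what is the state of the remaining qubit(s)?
0.5115|0⟩ + 0.8593i|1⟩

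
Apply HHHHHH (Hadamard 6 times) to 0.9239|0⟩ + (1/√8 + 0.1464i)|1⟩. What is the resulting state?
0.9239|0⟩ + (1/√8 + 0.1464i)|1⟩

H² = I, so an even number of Hadamards cancels: H^6 = I and the state is unchanged.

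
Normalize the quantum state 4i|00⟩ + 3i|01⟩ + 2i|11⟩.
0.7428i|00⟩ + 0.5571i|01⟩ + 0.3714i|11⟩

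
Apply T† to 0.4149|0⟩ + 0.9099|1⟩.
0.4149|0⟩ + (0.6434 - 0.6434i)|1⟩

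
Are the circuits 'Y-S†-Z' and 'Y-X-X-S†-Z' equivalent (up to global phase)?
Yes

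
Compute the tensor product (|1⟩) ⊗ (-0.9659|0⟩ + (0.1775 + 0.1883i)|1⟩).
-0.9659|10⟩ + (0.1775 + 0.1883i)|11⟩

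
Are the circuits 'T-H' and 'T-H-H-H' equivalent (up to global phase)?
Yes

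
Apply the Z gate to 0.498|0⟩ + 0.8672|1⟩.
0.498|0⟩ - 0.8672|1⟩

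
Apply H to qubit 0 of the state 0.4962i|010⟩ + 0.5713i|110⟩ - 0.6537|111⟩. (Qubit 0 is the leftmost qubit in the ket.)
0.7548i|010⟩ - 0.4622|011⟩ - 0.0531i|110⟩ + 0.4622|111⟩

H on qubit 0 mixes each pair of kets that differ only in qubit 0: amplitudes (a, b) of (|…0…⟩, |…1…⟩) become ((a + b)/√2, (a − b)/√2). Kets absent from the input have amplitude 0.
(|010⟩, |110⟩): (a, b) = (0.4962i, 0.5713i) → (0.7548i, -0.0531i)
(|011⟩, |111⟩): (a, b) = (0, -0.6537) → (-0.4622, 0.4622)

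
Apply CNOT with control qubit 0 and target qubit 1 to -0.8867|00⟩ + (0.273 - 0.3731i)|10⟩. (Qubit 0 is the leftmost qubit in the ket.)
-0.8867|00⟩ + (0.273 - 0.3731i)|11⟩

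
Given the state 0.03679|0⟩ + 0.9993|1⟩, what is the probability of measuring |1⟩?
0.9986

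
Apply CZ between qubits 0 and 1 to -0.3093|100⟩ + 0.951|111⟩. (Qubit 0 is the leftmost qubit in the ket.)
-0.3093|100⟩ - 0.951|111⟩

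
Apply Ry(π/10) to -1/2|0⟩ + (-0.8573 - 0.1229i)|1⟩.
(-0.3597 + 0.01923i)|0⟩ + (-0.925 - 0.1214i)|1⟩

Ry(π/10) = [[cos(θ/2), −sin(θ/2)], [sin(θ/2), cos(θ/2)]]; θ = π/10, cos(θ/2) ≈ 0.987688, sin(θ/2) ≈ 0.156434.
With a = amp(|0⟩) = -1/2 and b = amp(|1⟩) = (-0.8573 - 0.1229i):
new amp(|0⟩) = (0.987688)·a + (-0.156434)·b = (-0.3597 + 0.01923i)
new amp(|1⟩) = (0.156434)·a + (0.987688)·b = (-0.925 - 0.1214i)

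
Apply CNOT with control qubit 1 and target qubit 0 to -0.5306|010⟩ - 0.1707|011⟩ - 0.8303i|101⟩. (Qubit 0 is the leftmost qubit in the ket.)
-0.8303i|101⟩ - 0.5306|110⟩ - 0.1707|111⟩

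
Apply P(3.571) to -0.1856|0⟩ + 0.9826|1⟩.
-0.1856|0⟩ + (-0.8934 - 0.4091i)|1⟩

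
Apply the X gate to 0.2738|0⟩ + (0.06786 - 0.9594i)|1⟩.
(0.06786 - 0.9594i)|0⟩ + 0.2738|1⟩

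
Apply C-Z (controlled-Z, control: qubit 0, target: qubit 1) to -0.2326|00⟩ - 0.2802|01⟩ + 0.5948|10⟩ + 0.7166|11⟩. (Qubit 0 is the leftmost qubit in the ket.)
-0.2326|00⟩ - 0.2802|01⟩ + 0.5948|10⟩ - 0.7166|11⟩

C-Z leaves the control-|0⟩ kets |00⟩, |01⟩ unchanged and applies Z to qubit 1 on the control-|1⟩ pair (|10⟩, |11⟩).
Z = [[1, 0], [0, -1]].
With a = amp(|10⟩) = 0.5948 and b = amp(|11⟩) = 0.7166:
new amp(|10⟩) = (1)·a = 0.5948
new amp(|11⟩) = (-1)·b = -0.7166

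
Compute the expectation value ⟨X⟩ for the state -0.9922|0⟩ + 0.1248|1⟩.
-0.2477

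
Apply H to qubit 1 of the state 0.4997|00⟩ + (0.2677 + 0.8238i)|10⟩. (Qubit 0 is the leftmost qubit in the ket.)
0.3533|00⟩ + 0.3533|01⟩ + (0.1893 + 0.5825i)|10⟩ + (0.1893 + 0.5825i)|11⟩

H on qubit 1 mixes each pair of kets that differ only in qubit 1: amplitudes (a, b) of (|…0…⟩, |…1…⟩) become ((a + b)/√2, (a − b)/√2). Kets absent from the input have amplitude 0.
(|00⟩, |01⟩): (a, b) = (0.4997, 0) → (0.3533, 0.3533)
(|10⟩, |11⟩): (a, b) = ((0.2677 + 0.8238i), 0) → ((0.1893 + 0.5825i), (0.1893 + 0.5825i))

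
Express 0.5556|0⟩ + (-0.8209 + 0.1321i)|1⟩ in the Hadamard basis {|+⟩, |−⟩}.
(-0.1876 + 0.09341i)|+⟩ + (0.9733 - 0.09341i)|−⟩

With |ψ⟩ = α|0⟩ + β|1⟩, the Hadamard-basis coefficients are ⟨+|ψ⟩ = (α + β)/√2 and ⟨−|ψ⟩ = (α − β)/√2.
Here α = 0.5556, β = (-0.8209 + 0.1321i): (α + β)/√2 = (-0.1876 + 0.09341i), (α − β)/√2 = (0.9733 - 0.09341i).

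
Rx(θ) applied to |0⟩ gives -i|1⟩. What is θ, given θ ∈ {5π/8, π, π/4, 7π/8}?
π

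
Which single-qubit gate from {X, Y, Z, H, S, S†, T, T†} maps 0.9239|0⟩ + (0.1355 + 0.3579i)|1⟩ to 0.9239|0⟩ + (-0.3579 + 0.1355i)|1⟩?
S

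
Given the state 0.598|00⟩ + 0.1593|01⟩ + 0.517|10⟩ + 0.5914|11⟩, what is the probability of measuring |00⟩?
0.3576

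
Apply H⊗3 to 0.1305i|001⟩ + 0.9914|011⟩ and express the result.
(0.3505 + 0.04614i)|000⟩ + (-0.3505 - 0.04614i)|001⟩ + (-0.3505 + 0.04614i)|010⟩ + (0.3505 - 0.04614i)|011⟩ + (0.3505 + 0.04614i)|100⟩ + (-0.3505 - 0.04614i)|101⟩ + (-0.3505 + 0.04614i)|110⟩ + (0.3505 - 0.04614i)|111⟩

H⊗3 gives amp(|y⟩) = (1/2√2) Σ_x (−1)^(x·y) amp(|x⟩), where x·y is the number of positions in which both x and y have a 1.
|000⟩: (0.1305i + 0.9914)/(2√2) = (0.3505 + 0.04614i)
|001⟩: (-0.1305i - 0.9914)/(2√2) = (-0.3505 - 0.04614i)
|010⟩: (0.1305i - 0.9914)/(2√2) = (-0.3505 + 0.04614i)
|011⟩: (-0.1305i + 0.9914)/(2√2) = (0.3505 - 0.04614i)
|100⟩: (0.1305i + 0.9914)/(2√2) = (0.3505 + 0.04614i)
|101⟩: (-0.1305i - 0.9914)/(2√2) = (-0.3505 - 0.04614i)
|110⟩: (0.1305i - 0.9914)/(2√2) = (-0.3505 + 0.04614i)
|111⟩: (-0.1305i + 0.9914)/(2√2) = (0.3505 - 0.04614i)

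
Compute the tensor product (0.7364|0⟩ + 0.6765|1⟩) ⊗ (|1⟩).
0.7364|01⟩ + 0.6765|11⟩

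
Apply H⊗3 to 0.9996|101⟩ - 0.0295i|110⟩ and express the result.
(0.3534 - 0.01043i)|000⟩ + (-0.3534 - 0.01043i)|001⟩ + (0.3534 + 0.01043i)|010⟩ + (-0.3534 + 0.01043i)|011⟩ + (-0.3534 + 0.01043i)|100⟩ + (0.3534 + 0.01043i)|101⟩ + (-0.3534 - 0.01043i)|110⟩ + (0.3534 - 0.01043i)|111⟩

H⊗3 gives amp(|y⟩) = (1/2√2) Σ_x (−1)^(x·y) amp(|x⟩), where x·y is the number of positions in which both x and y have a 1.
|000⟩: (0.9996 - 0.0295i)/(2√2) = (0.3534 - 0.01043i)
|001⟩: (-0.9996 - 0.0295i)/(2√2) = (-0.3534 - 0.01043i)
|010⟩: (0.9996 + 0.0295i)/(2√2) = (0.3534 + 0.01043i)
|011⟩: (-0.9996 + 0.0295i)/(2√2) = (-0.3534 + 0.01043i)
|100⟩: (-0.9996 + 0.0295i)/(2√2) = (-0.3534 + 0.01043i)
|101⟩: (0.9996 + 0.0295i)/(2√2) = (0.3534 + 0.01043i)
|110⟩: (-0.9996 - 0.0295i)/(2√2) = (-0.3534 - 0.01043i)
|111⟩: (0.9996 - 0.0295i)/(2√2) = (0.3534 - 0.01043i)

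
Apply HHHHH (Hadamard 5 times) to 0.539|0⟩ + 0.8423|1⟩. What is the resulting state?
0.9767|0⟩ - 0.2145|1⟩

H² = I, so H^5 = H: a single Hadamard. With (a, b) = (0.539, 0.8423), H gives ((a + b)/√2, (a − b)/√2) = (0.9767, -0.2145).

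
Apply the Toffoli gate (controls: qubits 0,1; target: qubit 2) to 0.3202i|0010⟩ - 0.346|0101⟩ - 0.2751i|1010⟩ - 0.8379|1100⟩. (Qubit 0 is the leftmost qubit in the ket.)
0.3202i|0010⟩ - 0.346|0101⟩ - 0.2751i|1010⟩ - 0.8379|1110⟩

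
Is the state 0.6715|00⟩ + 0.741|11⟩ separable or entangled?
Entangled

Writing the state as a|00⟩ + b|01⟩ + c|10⟩ + d|11⟩, it is a product state iff ad − bc = 0.
Here (a, b, c, d) = (0.6715, 0, 0, 0.741): ad − bc = (0.6715)(0.741) − (0)(0) = 0.4976 ≠ 0, so the state is entangled.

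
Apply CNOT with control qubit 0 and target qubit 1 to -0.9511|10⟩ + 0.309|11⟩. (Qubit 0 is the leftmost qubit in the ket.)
0.309|10⟩ - 0.9511|11⟩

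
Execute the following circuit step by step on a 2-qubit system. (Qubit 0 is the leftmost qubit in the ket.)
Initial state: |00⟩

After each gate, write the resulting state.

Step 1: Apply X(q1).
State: |01⟩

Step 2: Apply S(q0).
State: |01⟩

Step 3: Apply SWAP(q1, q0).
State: |10⟩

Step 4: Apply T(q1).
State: |10⟩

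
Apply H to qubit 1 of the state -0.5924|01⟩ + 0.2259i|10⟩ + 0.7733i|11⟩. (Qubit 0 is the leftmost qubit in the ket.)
-0.4189|00⟩ + 0.4189|01⟩ + 0.7065i|10⟩ - 0.3871i|11⟩

H on qubit 1 mixes each pair of kets that differ only in qubit 1: amplitudes (a, b) of (|…0…⟩, |…1…⟩) become ((a + b)/√2, (a − b)/√2). Kets absent from the input have amplitude 0.
(|00⟩, |01⟩): (a, b) = (0, -0.5924) → (-0.4189, 0.4189)
(|10⟩, |11⟩): (a, b) = (0.2259i, 0.7733i) → (0.7065i, -0.3871i)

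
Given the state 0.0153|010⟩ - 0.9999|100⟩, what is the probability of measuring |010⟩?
0.0002341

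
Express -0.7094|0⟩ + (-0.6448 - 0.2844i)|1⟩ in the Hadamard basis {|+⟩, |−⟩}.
(-0.9576 - 0.2011i)|+⟩ + (-0.04568 + 0.2011i)|−⟩

With |ψ⟩ = α|0⟩ + β|1⟩, the Hadamard-basis coefficients are ⟨+|ψ⟩ = (α + β)/√2 and ⟨−|ψ⟩ = (α − β)/√2.
Here α = -0.7094, β = (-0.6448 - 0.2844i): (α + β)/√2 = (-0.9576 - 0.2011i), (α − β)/√2 = (-0.04568 + 0.2011i).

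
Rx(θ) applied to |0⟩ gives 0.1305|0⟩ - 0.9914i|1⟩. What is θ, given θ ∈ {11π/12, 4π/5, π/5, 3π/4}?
11π/12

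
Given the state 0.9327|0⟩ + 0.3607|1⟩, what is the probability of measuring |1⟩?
0.1301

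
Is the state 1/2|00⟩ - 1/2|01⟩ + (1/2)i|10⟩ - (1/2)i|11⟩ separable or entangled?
Separable

Writing the state as a|00⟩ + b|01⟩ + c|10⟩ + d|11⟩, it is a product state iff ad − bc = 0.
Here (a, b, c, d) = (1/2, -1/2, (1/2)i, -(1/2)i): ad − bc = (1/2)(-(1/2)i) − (-1/2)((1/2)i) = 0, so the state is separable.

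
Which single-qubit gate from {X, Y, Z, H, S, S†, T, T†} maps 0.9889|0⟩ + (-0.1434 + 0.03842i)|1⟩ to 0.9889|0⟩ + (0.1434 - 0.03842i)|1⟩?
Z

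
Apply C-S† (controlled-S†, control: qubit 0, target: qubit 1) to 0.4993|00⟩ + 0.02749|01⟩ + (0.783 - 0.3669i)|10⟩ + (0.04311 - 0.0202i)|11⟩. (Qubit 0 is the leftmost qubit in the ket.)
0.4993|00⟩ + 0.02749|01⟩ + (0.783 - 0.3669i)|10⟩ + (-0.0202 - 0.04311i)|11⟩

C-S† leaves the control-|0⟩ kets |00⟩, |01⟩ unchanged and applies S† to qubit 1 on the control-|1⟩ pair (|10⟩, |11⟩).
S† = [[1, 0], [0, -i]].
With a = amp(|10⟩) = (0.783 - 0.3669i) and b = amp(|11⟩) = (0.04311 - 0.0202i):
new amp(|10⟩) = (1)·a = (0.783 - 0.3669i)
new amp(|11⟩) = (-i)·b = (-0.0202 - 0.04311i)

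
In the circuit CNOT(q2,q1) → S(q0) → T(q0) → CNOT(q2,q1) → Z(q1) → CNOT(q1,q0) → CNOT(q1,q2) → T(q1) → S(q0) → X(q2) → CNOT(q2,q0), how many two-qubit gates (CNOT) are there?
5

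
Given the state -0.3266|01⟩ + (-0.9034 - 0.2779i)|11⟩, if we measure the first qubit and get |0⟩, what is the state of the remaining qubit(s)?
-|1⟩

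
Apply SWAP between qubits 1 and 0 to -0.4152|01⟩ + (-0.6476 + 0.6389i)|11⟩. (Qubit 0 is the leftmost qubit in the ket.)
-0.4152|10⟩ + (-0.6476 + 0.6389i)|11⟩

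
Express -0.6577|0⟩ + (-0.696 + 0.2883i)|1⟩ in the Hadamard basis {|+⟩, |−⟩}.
(-0.9572 + 0.2039i)|+⟩ + (0.02708 - 0.2039i)|−⟩

With |ψ⟩ = α|0⟩ + β|1⟩, the Hadamard-basis coefficients are ⟨+|ψ⟩ = (α + β)/√2 and ⟨−|ψ⟩ = (α − β)/√2.
Here α = -0.6577, β = (-0.696 + 0.2883i): (α + β)/√2 = (-0.9572 + 0.2039i), (α − β)/√2 = (0.02708 - 0.2039i).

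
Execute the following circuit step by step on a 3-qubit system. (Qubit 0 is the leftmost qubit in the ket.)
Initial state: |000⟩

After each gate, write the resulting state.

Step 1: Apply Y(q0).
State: i|100⟩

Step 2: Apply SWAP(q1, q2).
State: i|100⟩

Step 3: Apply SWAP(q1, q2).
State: i|100⟩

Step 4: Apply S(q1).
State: i|100⟩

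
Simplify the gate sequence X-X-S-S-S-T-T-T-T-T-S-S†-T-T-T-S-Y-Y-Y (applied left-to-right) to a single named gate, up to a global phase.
Y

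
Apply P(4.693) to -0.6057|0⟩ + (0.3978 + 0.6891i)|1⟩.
-0.6057|0⟩ + (0.6813 - 0.4111i)|1⟩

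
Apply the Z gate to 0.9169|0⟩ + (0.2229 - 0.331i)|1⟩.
0.9169|0⟩ + (-0.2229 + 0.331i)|1⟩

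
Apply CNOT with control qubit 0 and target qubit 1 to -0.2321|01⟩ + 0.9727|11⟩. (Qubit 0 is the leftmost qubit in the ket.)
-0.2321|01⟩ + 0.9727|10⟩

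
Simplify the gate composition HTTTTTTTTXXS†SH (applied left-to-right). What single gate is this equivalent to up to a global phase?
I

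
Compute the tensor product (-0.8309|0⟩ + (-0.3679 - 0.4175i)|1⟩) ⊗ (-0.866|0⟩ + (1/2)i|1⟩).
0.7196|00⟩ - 0.4155i|01⟩ + (0.3186 + 0.3616i)|10⟩ + (0.2088 - 0.184i)|11⟩

amp(|b₁b₂…⟩) = product of the factor amplitudes for bits b₁, b₂, …; only kets whose every factor amplitude is nonzero survive.
|00⟩: (-0.8309)(-0.866) = 0.7196
|01⟩: (-0.8309)((1/2)i) = -0.4155i
|10⟩: (-0.3679 - 0.4175i)(-0.866) = (0.3186 + 0.3616i)
|11⟩: (-0.3679 - 0.4175i)((1/2)i) = (0.2088 - 0.184i)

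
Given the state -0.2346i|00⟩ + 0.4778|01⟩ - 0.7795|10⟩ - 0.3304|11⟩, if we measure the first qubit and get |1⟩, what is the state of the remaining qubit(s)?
-0.9207|0⟩ - 0.3903|1⟩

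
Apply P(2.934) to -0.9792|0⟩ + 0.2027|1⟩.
-0.9792|0⟩ + (-0.1983 + 0.04178i)|1⟩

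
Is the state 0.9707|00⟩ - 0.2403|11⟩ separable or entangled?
Entangled

Writing the state as a|00⟩ + b|01⟩ + c|10⟩ + d|11⟩, it is a product state iff ad − bc = 0.
Here (a, b, c, d) = (0.9707, 0, 0, -0.2403): ad − bc = (0.9707)(-0.2403) − (0)(0) = -0.2333 ≠ 0, so the state is entangled.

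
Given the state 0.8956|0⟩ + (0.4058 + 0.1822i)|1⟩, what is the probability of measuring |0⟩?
0.8021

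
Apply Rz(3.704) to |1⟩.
(-0.2775 + 0.9607i)|1⟩

Rz(3.704) = [[e^(−iθ/2), 0], [0, e^(iθ/2)]] with e^(±iθ/2) = cos(θ/2) ± i·sin(θ/2); θ = 3.704, cos(θ/2) ≈ -0.277512, sin(θ/2) ≈ 0.960722.
With a = amp(|0⟩) = 0 and b = amp(|1⟩) = 1:
new amp(|0⟩) = (-0.277512 - 0.960722i)·a = 0
new amp(|1⟩) = (-0.277512 + 0.960722i)·b = (-0.2775 + 0.9607i)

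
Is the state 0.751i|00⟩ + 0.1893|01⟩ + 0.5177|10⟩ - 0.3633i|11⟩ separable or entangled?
Entangled

Writing the state as a|00⟩ + b|01⟩ + c|10⟩ + d|11⟩, it is a product state iff ad − bc = 0.
Here (a, b, c, d) = (0.751i, 0.1893, 0.5177, -0.3633i): ad − bc = (0.751i)(-0.3633i) − (0.1893)(0.5177) = 0.1748 ≠ 0, so the state is entangled.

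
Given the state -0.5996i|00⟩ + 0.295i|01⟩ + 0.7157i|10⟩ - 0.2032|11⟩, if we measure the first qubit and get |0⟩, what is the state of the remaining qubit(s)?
-0.8973i|0⟩ + 0.4415i|1⟩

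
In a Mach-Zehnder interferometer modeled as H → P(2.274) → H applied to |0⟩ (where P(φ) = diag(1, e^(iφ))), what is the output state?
(0.1767 + 0.3814i)|0⟩ + (0.8233 - 0.3814i)|1⟩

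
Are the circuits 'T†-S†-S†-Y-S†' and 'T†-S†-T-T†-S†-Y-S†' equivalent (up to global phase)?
Yes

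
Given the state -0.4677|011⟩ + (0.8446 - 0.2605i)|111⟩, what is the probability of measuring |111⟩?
0.7812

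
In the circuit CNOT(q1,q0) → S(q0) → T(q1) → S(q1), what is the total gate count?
4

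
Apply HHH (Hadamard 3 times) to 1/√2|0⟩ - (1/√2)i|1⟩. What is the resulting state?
(1/2 - (1/2)i)|0⟩ + (1/2 + (1/2)i)|1⟩

H² = I, so H^3 = H: a single Hadamard. With (a, b) = (1/√2, -(1/√2)i), H gives ((a + b)/√2, (a − b)/√2) = ((1/2 - (1/2)i), (1/2 + (1/2)i)).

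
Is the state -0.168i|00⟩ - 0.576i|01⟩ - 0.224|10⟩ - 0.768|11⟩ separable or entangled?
Separable

Writing the state as a|00⟩ + b|01⟩ + c|10⟩ + d|11⟩, it is a product state iff ad − bc = 0.
Here (a, b, c, d) = (-0.168i, -0.576i, -0.224, -0.768): ad − bc = (-0.168i)(-0.768) − (-0.576i)(-0.224) = 0, so the state is separable.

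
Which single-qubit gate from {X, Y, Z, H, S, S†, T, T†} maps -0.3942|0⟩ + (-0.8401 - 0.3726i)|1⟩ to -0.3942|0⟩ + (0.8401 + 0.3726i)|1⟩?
Z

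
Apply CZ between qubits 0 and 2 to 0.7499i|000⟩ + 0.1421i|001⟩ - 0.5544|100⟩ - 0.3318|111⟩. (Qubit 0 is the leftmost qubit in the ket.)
0.7499i|000⟩ + 0.1421i|001⟩ - 0.5544|100⟩ + 0.3318|111⟩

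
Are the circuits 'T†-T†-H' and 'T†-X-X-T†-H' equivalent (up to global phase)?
Yes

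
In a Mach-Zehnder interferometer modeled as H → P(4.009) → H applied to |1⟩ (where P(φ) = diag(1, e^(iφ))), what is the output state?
(0.8234 + 0.3813i)|0⟩ + (0.1766 - 0.3813i)|1⟩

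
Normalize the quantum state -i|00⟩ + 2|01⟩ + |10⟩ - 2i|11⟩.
-0.3162i|00⟩ + 0.6325|01⟩ + 0.3162|10⟩ - 0.6325i|11⟩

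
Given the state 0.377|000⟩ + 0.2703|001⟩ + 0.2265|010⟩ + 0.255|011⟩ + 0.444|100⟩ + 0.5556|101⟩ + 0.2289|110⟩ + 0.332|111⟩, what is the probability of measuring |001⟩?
0.07306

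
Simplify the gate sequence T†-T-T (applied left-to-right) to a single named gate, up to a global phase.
T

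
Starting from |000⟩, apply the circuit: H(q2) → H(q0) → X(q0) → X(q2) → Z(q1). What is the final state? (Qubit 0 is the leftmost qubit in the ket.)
1/2|000⟩ + 1/2|001⟩ + 1/2|100⟩ + 1/2|101⟩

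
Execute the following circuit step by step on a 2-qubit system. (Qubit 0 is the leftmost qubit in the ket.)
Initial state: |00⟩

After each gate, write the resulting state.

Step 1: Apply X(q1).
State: |01⟩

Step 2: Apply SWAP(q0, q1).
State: |10⟩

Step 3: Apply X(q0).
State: |00⟩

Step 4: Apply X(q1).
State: |01⟩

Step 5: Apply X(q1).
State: |00⟩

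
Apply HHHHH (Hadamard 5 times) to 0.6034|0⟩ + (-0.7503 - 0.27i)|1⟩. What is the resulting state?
(-0.1039 - 0.1909i)|0⟩ + (0.9572 + 0.1909i)|1⟩

H² = I, so H^5 = H: a single Hadamard. With (a, b) = (0.6034, (-0.7503 - 0.27i)), H gives ((a + b)/√2, (a − b)/√2) = ((-0.1039 - 0.1909i), (0.9572 + 0.1909i)).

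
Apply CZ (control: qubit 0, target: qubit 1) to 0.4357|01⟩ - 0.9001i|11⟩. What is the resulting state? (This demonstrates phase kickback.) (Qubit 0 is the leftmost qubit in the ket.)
0.4357|01⟩ + 0.9001i|11⟩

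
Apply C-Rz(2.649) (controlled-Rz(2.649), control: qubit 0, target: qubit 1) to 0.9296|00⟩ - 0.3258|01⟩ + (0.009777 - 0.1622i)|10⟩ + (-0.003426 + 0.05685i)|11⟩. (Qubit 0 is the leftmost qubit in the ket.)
0.9296|00⟩ - 0.3258|01⟩ + (-0.1549 - 0.04903i)|10⟩ + (-0.05597 + 0.01054i)|11⟩

C-Rz(2.649) leaves the control-|0⟩ kets |00⟩, |01⟩ unchanged and applies Rz(2.649) to qubit 1 on the control-|1⟩ pair (|10⟩, |11⟩).
Rz(2.649) = [[e^(−iθ/2), 0], [0, e^(iθ/2)]] with e^(±iθ/2) = cos(θ/2) ± i·sin(θ/2); θ = 2.649, cos(θ/2) ≈ 0.243814, sin(θ/2) ≈ 0.969822.
With a = amp(|10⟩) = (0.009777 - 0.1622i) and b = amp(|11⟩) = (-0.003426 + 0.05685i):
new amp(|10⟩) = (0.243814 - 0.969822i)·a = (-0.1549 - 0.04903i)
new amp(|11⟩) = (0.243814 + 0.969822i)·b = (-0.05597 + 0.01054i)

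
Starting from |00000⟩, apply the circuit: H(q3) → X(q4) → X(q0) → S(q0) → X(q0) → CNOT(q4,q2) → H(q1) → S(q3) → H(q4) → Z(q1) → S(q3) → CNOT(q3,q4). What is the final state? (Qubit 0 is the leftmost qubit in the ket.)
(1/√8)i|00100⟩ - (1/√8)i|00101⟩ + (1/√8)i|00110⟩ - (1/√8)i|00111⟩ - (1/√8)i|01100⟩ + (1/√8)i|01101⟩ - (1/√8)i|01110⟩ + (1/√8)i|01111⟩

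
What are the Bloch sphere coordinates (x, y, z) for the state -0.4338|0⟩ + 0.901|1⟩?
(-0.7817, 0, -0.6236)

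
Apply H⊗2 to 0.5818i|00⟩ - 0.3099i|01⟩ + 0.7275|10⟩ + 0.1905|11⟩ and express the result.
(0.459 + 0.136i)|00⟩ + (0.2685 + 0.4459i)|01⟩ + (-0.459 + 0.136i)|10⟩ + (-0.2685 + 0.4459i)|11⟩

H⊗2 gives amp(|y⟩) = (1/2) Σ_x (−1)^(x·y) amp(|x⟩), where x·y is the number of positions in which both x and y have a 1.
|00⟩: (0.5818i - 0.3099i + 0.7275 + 0.1905)/2 = (0.459 + 0.136i)
|01⟩: (0.5818i + 0.3099i + 0.7275 - 0.1905)/2 = (0.2685 + 0.4459i)
|10⟩: (0.5818i - 0.3099i - 0.7275 - 0.1905)/2 = (-0.459 + 0.136i)
|11⟩: (0.5818i + 0.3099i - 0.7275 + 0.1905)/2 = (-0.2685 + 0.4459i)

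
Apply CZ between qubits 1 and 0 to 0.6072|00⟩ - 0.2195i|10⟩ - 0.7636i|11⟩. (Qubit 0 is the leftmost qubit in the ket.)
0.6072|00⟩ - 0.2195i|10⟩ + 0.7636i|11⟩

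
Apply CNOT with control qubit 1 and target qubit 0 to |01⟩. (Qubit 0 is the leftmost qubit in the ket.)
|11⟩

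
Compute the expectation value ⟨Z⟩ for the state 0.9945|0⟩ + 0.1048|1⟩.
0.978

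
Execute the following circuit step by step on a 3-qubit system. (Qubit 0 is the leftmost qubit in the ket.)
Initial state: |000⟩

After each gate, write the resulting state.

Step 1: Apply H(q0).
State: 1/√2|000⟩ + 1/√2|100⟩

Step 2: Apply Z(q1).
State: 1/√2|000⟩ + 1/√2|100⟩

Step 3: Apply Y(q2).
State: (1/√2)i|001⟩ + (1/√2)i|101⟩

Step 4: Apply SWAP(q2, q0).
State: (1/√2)i|100⟩ + (1/√2)i|101⟩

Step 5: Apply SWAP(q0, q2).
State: (1/√2)i|001⟩ + (1/√2)i|101⟩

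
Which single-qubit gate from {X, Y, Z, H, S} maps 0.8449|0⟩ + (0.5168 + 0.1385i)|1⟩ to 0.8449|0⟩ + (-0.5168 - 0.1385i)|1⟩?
Z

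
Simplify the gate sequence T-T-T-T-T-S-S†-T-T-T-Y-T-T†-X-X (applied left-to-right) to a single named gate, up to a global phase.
Y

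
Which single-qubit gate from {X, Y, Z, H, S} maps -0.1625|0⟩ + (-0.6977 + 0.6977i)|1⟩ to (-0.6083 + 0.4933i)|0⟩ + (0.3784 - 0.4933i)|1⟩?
H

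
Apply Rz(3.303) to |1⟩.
(-0.08062 + 0.9967i)|1⟩

Rz(3.303) = [[e^(−iθ/2), 0], [0, e^(iθ/2)]] with e^(±iθ/2) = cos(θ/2) ± i·sin(θ/2); θ = 3.303, cos(θ/2) ≈ -0.0806161, sin(θ/2) ≈ 0.996745.
With a = amp(|0⟩) = 0 and b = amp(|1⟩) = 1:
new amp(|0⟩) = (-0.0806161 - 0.996745i)·a = 0
new amp(|1⟩) = (-0.0806161 + 0.996745i)·b = (-0.08062 + 0.9967i)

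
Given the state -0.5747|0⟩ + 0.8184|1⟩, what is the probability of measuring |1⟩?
0.6698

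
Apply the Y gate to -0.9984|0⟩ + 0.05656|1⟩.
-0.05656i|0⟩ - 0.9984i|1⟩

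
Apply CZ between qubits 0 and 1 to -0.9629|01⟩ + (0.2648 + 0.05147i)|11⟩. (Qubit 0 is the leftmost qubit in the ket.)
-0.9629|01⟩ + (-0.2648 - 0.05147i)|11⟩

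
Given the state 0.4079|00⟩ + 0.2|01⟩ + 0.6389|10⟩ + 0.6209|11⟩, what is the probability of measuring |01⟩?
0.04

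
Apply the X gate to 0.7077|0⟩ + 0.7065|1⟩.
0.7065|0⟩ + 0.7077|1⟩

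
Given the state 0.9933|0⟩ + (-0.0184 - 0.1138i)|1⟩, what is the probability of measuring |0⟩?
0.9866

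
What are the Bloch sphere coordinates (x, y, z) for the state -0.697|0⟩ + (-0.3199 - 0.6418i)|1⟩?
(0.4459, 0.8947, -0.02843)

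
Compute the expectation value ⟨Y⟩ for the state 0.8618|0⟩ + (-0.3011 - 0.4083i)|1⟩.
-0.7037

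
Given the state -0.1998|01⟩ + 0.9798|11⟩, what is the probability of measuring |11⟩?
0.96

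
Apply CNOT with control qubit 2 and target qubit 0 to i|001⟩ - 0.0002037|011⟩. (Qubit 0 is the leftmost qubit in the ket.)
i|101⟩ - 0.0002037|111⟩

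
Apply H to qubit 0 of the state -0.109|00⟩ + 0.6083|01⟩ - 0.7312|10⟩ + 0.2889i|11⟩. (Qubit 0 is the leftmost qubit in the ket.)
-0.5941|00⟩ + (0.4301 + 0.2043i)|01⟩ + 0.44|10⟩ + (0.4301 - 0.2043i)|11⟩

H on qubit 0 mixes each pair of kets that differ only in qubit 0: amplitudes (a, b) of (|…0…⟩, |…1…⟩) become ((a + b)/√2, (a − b)/√2). Kets absent from the input have amplitude 0.
(|00⟩, |10⟩): (a, b) = (-0.109, -0.7312) → (-0.5941, 0.44)
(|01⟩, |11⟩): (a, b) = (0.6083, 0.2889i) → ((0.4301 + 0.2043i), (0.4301 - 0.2043i))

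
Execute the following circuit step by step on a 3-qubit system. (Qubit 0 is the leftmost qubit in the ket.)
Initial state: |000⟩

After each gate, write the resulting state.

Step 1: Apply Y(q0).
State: i|100⟩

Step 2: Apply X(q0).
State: i|000⟩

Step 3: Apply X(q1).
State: i|010⟩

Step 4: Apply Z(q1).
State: -i|010⟩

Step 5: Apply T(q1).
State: (1/√2 - (1/√2)i)|010⟩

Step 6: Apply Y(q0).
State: (1/√2 + (1/√2)i)|110⟩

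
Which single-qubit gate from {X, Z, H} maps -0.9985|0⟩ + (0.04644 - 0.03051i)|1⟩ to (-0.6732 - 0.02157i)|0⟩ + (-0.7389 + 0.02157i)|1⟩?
H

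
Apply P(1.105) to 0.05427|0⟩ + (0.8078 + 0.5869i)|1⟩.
0.05427|0⟩ + (-0.1616 + 0.9853i)|1⟩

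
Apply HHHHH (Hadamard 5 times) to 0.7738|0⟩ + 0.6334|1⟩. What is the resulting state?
0.995|0⟩ + 0.09928|1⟩

H² = I, so H^5 = H: a single Hadamard. With (a, b) = (0.7738, 0.6334), H gives ((a + b)/√2, (a − b)/√2) = (0.995, 0.09928).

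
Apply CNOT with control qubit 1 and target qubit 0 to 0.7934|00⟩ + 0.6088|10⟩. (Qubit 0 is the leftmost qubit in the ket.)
0.7934|00⟩ + 0.6088|10⟩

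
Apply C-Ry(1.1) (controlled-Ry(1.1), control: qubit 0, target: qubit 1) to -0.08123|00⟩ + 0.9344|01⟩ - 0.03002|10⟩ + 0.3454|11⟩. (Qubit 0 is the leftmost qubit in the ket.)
-0.08123|00⟩ + 0.9344|01⟩ - 0.2061|10⟩ + 0.2788|11⟩

C-Ry(1.1) leaves the control-|0⟩ kets |00⟩, |01⟩ unchanged and applies Ry(1.1) to qubit 1 on the control-|1⟩ pair (|10⟩, |11⟩).
Ry(1.1) = [[cos(θ/2), −sin(θ/2)], [sin(θ/2), cos(θ/2)]]; θ = 1.1, cos(θ/2) ≈ 0.852525, sin(θ/2) ≈ 0.522687.
With a = amp(|10⟩) = -0.03002 and b = amp(|11⟩) = 0.3454:
new amp(|10⟩) = (0.852525)·a + (-0.522687)·b = -0.2061
new amp(|11⟩) = (0.522687)·a + (0.852525)·b = 0.2788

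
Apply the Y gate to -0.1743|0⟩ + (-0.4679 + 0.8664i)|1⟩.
(0.8664 + 0.4679i)|0⟩ - 0.1743i|1⟩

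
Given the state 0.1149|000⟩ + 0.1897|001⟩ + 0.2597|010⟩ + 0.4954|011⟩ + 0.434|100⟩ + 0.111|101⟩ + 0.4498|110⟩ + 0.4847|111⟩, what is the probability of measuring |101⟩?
0.01232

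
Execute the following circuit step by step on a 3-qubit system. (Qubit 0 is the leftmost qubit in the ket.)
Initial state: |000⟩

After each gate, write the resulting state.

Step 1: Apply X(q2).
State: |001⟩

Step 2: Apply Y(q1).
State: i|011⟩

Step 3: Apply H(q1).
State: (1/√2)i|001⟩ - (1/√2)i|011⟩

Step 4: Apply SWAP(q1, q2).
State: (1/√2)i|010⟩ - (1/√2)i|011⟩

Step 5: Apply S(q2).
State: (1/√2)i|010⟩ + 1/√2|011⟩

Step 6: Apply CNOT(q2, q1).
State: 1/√2|001⟩ + (1/√2)i|010⟩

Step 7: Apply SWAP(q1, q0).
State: 1/√2|001⟩ + (1/√2)i|100⟩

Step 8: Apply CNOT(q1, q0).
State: 1/√2|001⟩ + (1/√2)i|100⟩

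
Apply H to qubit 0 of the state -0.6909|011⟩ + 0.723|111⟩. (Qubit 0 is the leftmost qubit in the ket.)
0.0227|011⟩ - 0.9998|111⟩

H on qubit 0 mixes each pair of kets that differ only in qubit 0: amplitudes (a, b) of (|…0…⟩, |…1…⟩) become ((a + b)/√2, (a − b)/√2). Kets absent from the input have amplitude 0.
(|011⟩, |111⟩): (a, b) = (-0.6909, 0.723) → (0.0227, -0.9998)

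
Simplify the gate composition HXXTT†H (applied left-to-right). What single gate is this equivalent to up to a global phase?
I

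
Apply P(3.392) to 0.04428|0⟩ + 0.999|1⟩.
0.04428|0⟩ + (-0.9678 - 0.2476i)|1⟩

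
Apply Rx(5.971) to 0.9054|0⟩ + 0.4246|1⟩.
(-0.8944 - 0.06601i)|0⟩ + (-0.4194 - 0.1408i)|1⟩

Rx(5.971) = [[cos(θ/2), −i·sin(θ/2)], [−i·sin(θ/2), cos(θ/2)]]; θ = 5.971, cos(θ/2) ≈ -0.987842, sin(θ/2) ≈ 0.15546.
With a = amp(|0⟩) = 0.9054 and b = amp(|1⟩) = 0.4246:
new amp(|0⟩) = (-0.987842)·a + (-0.15546i)·b = (-0.8944 - 0.06601i)
new amp(|1⟩) = (-0.15546i)·a + (-0.987842)·b = (-0.4194 - 0.1408i)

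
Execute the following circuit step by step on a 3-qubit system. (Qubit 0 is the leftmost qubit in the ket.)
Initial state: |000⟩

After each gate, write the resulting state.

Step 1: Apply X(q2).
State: |001⟩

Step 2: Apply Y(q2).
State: -i|000⟩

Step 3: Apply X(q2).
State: -i|001⟩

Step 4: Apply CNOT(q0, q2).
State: -i|001⟩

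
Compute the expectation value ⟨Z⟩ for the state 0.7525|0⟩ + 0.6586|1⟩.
0.1325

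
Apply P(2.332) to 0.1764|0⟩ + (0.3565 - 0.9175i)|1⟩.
0.1764|0⟩ + (0.4184 + 0.891i)|1⟩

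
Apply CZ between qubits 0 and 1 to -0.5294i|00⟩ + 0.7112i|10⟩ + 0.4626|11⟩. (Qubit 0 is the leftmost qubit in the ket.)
-0.5294i|00⟩ + 0.7112i|10⟩ - 0.4626|11⟩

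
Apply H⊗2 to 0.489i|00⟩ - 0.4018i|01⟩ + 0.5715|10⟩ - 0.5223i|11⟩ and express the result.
(0.2858 - 0.2176i)|00⟩ + (0.2858 + 0.7066i)|01⟩ + (-0.2858 + 0.3048i)|10⟩ + (-0.2858 + 0.1843i)|11⟩

H⊗2 gives amp(|y⟩) = (1/2) Σ_x (−1)^(x·y) amp(|x⟩), where x·y is the number of positions in which both x and y have a 1.
|00⟩: (0.489i - 0.4018i + 0.5715 - 0.5223i)/2 = (0.2858 - 0.2176i)
|01⟩: (0.489i + 0.4018i + 0.5715 + 0.5223i)/2 = (0.2858 + 0.7066i)
|10⟩: (0.489i - 0.4018i - 0.5715 + 0.5223i)/2 = (-0.2858 + 0.3048i)
|11⟩: (0.489i + 0.4018i - 0.5715 - 0.5223i)/2 = (-0.2858 + 0.1843i)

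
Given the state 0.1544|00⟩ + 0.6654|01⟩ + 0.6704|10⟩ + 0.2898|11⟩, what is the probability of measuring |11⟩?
0.08398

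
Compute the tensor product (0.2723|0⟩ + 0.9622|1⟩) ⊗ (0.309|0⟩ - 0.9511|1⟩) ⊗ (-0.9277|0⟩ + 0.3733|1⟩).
-0.07806|000⟩ + 0.03141|001⟩ + 0.2403|010⟩ - 0.09668|011⟩ - 0.2758|100⟩ + 0.111|101⟩ + 0.849|110⟩ - 0.3416|111⟩

amp(|b₁b₂…⟩) = product of the factor amplitudes for bits b₁, b₂, …; only kets whose every factor amplitude is nonzero survive.
|000⟩: (0.2723)(0.309)(-0.9277) = -0.07806
|001⟩: (0.2723)(0.309)(0.3733) = 0.03141
|010⟩: (0.2723)(-0.9511)(-0.9277) = 0.2403
|011⟩: (0.2723)(-0.9511)(0.3733) = -0.09668
|100⟩: (0.9622)(0.309)(-0.9277) = -0.2758
|101⟩: (0.9622)(0.309)(0.3733) = 0.111
|110⟩: (0.9622)(-0.9511)(-0.9277) = 0.849
|111⟩: (0.9622)(-0.9511)(0.3733) = -0.3416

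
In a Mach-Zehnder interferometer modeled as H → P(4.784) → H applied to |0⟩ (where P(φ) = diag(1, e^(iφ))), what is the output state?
(0.5358 - 0.4987i)|0⟩ + (0.4642 + 0.4987i)|1⟩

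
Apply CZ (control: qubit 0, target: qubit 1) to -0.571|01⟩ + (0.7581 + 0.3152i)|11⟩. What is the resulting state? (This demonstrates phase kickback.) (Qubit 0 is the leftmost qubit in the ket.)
-0.571|01⟩ + (-0.7581 - 0.3152i)|11⟩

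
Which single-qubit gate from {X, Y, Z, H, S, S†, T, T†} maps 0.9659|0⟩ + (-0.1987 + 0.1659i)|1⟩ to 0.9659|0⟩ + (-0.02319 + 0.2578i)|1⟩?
T†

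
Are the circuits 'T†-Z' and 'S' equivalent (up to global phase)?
No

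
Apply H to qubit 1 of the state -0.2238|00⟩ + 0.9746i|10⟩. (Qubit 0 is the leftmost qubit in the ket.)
-0.1583|00⟩ - 0.1583|01⟩ + 0.6891i|10⟩ + 0.6891i|11⟩

H on qubit 1 mixes each pair of kets that differ only in qubit 1: amplitudes (a, b) of (|…0…⟩, |…1…⟩) become ((a + b)/√2, (a − b)/√2). Kets absent from the input have amplitude 0.
(|00⟩, |01⟩): (a, b) = (-0.2238, 0) → (-0.1583, -0.1583)
(|10⟩, |11⟩): (a, b) = (0.9746i, 0) → (0.6891i, 0.6891i)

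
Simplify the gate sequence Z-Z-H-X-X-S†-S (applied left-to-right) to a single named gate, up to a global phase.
H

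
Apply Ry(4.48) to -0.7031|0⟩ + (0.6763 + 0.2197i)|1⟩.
(-0.09426 - 0.1723i)|0⟩ + (-0.971 - 0.1363i)|1⟩

Ry(4.48) = [[cos(θ/2), −sin(θ/2)], [sin(θ/2), cos(θ/2)]]; θ = 4.48, cos(θ/2) ≈ -0.620362, sin(θ/2) ≈ 0.784316.
With a = amp(|0⟩) = -0.7031 and b = amp(|1⟩) = (0.6763 + 0.2197i):
new amp(|0⟩) = (-0.620362)·a + (-0.784316)·b = (-0.09426 - 0.1723i)
new amp(|1⟩) = (0.784316)·a + (-0.620362)·b = (-0.971 - 0.1363i)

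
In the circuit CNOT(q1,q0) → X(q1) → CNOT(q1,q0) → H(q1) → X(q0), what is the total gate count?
5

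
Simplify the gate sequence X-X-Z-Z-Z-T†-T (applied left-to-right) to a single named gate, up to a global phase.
Z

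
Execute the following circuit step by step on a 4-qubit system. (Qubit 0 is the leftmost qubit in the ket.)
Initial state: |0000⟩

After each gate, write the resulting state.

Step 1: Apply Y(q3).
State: i|0001⟩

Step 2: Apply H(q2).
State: (1/√2)i|0001⟩ + (1/√2)i|0011⟩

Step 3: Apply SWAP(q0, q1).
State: (1/√2)i|0001⟩ + (1/√2)i|0011⟩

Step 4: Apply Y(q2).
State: 1/√2|0001⟩ - 1/√2|0011⟩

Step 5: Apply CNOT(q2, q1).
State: 1/√2|0001⟩ - 1/√2|0111⟩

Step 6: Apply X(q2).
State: 1/√2|0011⟩ - 1/√2|0101⟩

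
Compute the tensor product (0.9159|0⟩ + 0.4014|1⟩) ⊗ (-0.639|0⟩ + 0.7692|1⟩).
-0.5853|00⟩ + 0.7045|01⟩ - 0.2565|10⟩ + 0.3088|11⟩

amp(|b₁b₂…⟩) = product of the factor amplitudes for bits b₁, b₂, …; only kets whose every factor amplitude is nonzero survive.
|00⟩: (0.9159)(-0.639) = -0.5853
|01⟩: (0.9159)(0.7692) = 0.7045
|10⟩: (0.4014)(-0.639) = -0.2565
|11⟩: (0.4014)(0.7692) = 0.3088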